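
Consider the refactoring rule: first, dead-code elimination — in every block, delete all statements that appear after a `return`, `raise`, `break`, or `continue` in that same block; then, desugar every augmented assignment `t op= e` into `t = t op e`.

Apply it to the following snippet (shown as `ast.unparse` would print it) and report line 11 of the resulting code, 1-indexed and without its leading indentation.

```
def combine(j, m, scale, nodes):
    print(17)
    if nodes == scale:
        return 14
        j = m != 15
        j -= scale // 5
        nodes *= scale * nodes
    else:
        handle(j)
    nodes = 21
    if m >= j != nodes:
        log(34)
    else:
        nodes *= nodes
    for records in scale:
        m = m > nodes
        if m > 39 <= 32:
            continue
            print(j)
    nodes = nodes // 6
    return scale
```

nodes = nodes * nodes

Transformed code:
def combine(j, m, scale, nodes):
    print(17)
    if nodes == scale:
        return 14
    else:
        handle(j)
    nodes = 21
    if m >= j != nodes:
        log(34)
    else:
        nodes = nodes * nodes
    for records in scale:
        m = m > nodes
        if m > 39 <= 32:
            continue
    nodes = nodes // 6
    return scale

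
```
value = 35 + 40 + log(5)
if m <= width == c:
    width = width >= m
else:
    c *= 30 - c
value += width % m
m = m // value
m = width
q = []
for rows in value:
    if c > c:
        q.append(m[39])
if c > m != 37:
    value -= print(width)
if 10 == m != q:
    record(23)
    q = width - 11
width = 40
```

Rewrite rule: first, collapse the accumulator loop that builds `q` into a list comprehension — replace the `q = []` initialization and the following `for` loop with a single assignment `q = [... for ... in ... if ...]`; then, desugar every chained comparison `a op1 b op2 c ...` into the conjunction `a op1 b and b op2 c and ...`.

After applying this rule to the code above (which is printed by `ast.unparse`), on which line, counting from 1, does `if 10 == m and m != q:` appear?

Transformed code:
value = 35 + 40 + log(5)
if m <= width and width == c:
    width = width >= m
else:
    c *= 30 - c
value += width % m
m = m // value
m = width
q = [m[39] for rows in value if c > c]
if c > m and m != 37:
    value -= print(width)
if 10 == m and m != q:
    record(23)
    q = width - 11
width = 40

12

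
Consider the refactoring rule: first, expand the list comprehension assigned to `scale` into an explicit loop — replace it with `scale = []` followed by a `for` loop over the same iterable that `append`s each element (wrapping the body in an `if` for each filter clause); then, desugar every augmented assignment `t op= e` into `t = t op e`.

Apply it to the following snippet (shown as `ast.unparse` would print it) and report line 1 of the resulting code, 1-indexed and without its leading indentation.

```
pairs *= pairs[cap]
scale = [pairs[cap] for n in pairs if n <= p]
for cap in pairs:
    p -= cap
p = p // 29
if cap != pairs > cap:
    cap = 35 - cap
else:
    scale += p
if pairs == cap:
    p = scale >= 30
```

pairs = pairs * pairs[cap]

Transformed code:
pairs = pairs * pairs[cap]
scale = []
for n in pairs:
    if n <= p:
        scale.append(pairs[cap])
for cap in pairs:
    p = p - cap
p = p // 29
if cap != pairs > cap:
    cap = 35 - cap
else:
    scale = scale + p
if pairs == cap:
    p = scale >= 30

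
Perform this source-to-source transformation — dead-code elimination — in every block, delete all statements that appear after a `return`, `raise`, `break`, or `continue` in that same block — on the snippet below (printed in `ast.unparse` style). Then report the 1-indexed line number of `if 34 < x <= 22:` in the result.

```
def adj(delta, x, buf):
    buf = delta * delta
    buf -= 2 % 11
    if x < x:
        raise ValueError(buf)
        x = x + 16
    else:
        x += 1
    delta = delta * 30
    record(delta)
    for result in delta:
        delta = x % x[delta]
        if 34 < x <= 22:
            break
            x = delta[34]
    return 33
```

12

Transformed code:
def adj(delta, x, buf):
    buf = delta * delta
    buf -= 2 % 11
    if x < x:
        raise ValueError(buf)
    else:
        x += 1
    delta = delta * 30
    record(delta)
    for result in delta:
        delta = x % x[delta]
        if 34 < x <= 22:
            break
    return 33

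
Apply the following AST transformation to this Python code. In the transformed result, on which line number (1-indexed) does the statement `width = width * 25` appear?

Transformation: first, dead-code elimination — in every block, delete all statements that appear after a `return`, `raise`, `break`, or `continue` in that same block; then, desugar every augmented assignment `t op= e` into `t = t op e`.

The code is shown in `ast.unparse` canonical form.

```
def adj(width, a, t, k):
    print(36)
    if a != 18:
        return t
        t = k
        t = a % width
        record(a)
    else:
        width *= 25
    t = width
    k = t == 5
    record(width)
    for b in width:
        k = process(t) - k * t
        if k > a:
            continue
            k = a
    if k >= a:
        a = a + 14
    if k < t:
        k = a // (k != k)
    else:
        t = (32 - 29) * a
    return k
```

Transformed code:
def adj(width, a, t, k):
    print(36)
    if a != 18:
        return t
    else:
        width = width * 25
    t = width
    k = t == 5
    record(width)
    for b in width:
        k = process(t) - k * t
        if k > a:
            continue
    if k >= a:
        a = a + 14
    if k < t:
        k = a // (k != k)
    else:
        t = (32 - 29) * a
    return k

6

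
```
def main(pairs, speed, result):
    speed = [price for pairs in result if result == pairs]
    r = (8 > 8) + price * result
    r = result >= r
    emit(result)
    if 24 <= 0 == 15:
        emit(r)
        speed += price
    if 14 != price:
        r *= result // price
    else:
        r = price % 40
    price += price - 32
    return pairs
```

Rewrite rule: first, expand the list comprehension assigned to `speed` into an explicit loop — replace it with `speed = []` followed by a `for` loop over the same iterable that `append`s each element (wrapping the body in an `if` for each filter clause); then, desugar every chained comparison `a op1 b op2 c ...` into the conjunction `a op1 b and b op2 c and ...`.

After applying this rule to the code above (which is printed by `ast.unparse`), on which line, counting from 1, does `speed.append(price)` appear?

Transformed code:
def main(pairs, speed, result):
    speed = []
    for pairs in result:
        if result == pairs:
            speed.append(price)
    r = (8 > 8) + price * result
    r = result >= r
    emit(result)
    if 24 <= 0 and 0 == 15:
        emit(r)
        speed += price
    if 14 != price:
        r *= result // price
    else:
        r = price % 40
    price += price - 32
    return pairs

5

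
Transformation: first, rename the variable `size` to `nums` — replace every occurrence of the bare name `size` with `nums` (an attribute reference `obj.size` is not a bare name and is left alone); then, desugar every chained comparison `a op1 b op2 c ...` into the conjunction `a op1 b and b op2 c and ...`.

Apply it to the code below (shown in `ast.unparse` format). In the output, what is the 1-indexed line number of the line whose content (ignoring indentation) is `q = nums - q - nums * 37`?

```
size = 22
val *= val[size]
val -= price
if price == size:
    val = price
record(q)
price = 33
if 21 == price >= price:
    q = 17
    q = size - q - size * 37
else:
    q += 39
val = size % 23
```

Transformed code:
nums = 22
val *= val[nums]
val -= price
if price == nums:
    val = price
record(q)
price = 33
if 21 == price and price >= price:
    q = 17
    q = nums - q - nums * 37
else:
    q += 39
val = nums % 23

10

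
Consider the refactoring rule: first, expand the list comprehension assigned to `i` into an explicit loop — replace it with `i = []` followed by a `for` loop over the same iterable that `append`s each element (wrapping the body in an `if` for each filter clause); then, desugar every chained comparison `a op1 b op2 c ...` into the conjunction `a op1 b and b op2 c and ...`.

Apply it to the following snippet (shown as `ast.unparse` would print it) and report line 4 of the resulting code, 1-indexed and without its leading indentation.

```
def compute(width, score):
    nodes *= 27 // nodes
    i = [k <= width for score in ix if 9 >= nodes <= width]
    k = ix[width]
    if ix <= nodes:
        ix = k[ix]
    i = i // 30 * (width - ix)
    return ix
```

Transformed code:
def compute(width, score):
    nodes *= 27 // nodes
    i = []
    for score in ix:
        if 9 >= nodes and nodes <= width:
            i.append(k <= width)
    k = ix[width]
    if ix <= nodes:
        ix = k[ix]
    i = i // 30 * (width - ix)
    return ix

for score in ix:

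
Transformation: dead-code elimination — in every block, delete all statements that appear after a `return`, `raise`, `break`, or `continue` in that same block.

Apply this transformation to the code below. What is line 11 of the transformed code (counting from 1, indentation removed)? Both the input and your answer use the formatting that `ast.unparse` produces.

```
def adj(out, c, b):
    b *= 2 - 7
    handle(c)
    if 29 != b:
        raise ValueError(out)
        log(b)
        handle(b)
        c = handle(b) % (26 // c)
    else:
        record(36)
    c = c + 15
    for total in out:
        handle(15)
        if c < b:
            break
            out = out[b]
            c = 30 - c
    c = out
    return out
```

Transformed code:
def adj(out, c, b):
    b *= 2 - 7
    handle(c)
    if 29 != b:
        raise ValueError(out)
    else:
        record(36)
    c = c + 15
    for total in out:
        handle(15)
        if c < b:
            break
    c = out
    return out

if c < b:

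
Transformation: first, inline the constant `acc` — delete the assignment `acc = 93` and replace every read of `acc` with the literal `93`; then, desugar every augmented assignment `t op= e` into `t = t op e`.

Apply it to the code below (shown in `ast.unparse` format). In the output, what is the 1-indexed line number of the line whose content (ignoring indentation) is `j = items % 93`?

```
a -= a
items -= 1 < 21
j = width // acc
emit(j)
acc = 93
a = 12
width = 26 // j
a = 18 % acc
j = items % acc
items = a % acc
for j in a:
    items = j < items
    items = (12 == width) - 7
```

Transformed code:
a = a - a
items = items - (1 < 21)
j = width // 93
emit(j)
a = 12
width = 26 // j
a = 18 % 93
j = items % 93
items = a % 93
for j in a:
    items = j < items
    items = (12 == width) - 7

8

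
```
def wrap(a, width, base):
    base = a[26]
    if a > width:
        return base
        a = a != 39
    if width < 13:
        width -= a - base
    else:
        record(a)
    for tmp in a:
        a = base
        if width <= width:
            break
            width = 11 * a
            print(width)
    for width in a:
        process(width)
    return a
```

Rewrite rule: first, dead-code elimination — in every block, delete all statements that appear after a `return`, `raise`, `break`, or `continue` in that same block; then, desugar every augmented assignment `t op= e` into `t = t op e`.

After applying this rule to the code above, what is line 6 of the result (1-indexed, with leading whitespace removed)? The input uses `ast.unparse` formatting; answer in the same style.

width = width - (a - base)

Transformed code:
def wrap(a, width, base):
    base = a[26]
    if a > width:
        return base
    if width < 13:
        width = width - (a - base)
    else:
        record(a)
    for tmp in a:
        a = base
        if width <= width:
            break
    for width in a:
        process(width)
    return a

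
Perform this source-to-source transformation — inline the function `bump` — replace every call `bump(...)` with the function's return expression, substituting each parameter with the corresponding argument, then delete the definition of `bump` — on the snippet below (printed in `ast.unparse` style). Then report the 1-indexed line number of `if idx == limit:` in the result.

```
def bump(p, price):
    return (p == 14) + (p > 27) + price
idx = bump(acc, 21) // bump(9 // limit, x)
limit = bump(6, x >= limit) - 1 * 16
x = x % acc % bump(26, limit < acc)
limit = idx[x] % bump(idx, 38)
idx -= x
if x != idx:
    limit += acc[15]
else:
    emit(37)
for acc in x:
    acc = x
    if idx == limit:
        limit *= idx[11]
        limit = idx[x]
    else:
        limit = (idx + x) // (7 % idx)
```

12

Transformed code:
idx = ((acc == 14) + (acc > 27) + 21) // ((9 // limit == 14) + (9 // limit > 27) + x)
limit = (6 == 14) + (6 > 27) + (x >= limit) - 1 * 16
x = x % acc % ((26 == 14) + (26 > 27) + (limit < acc))
limit = idx[x] % ((idx == 14) + (idx > 27) + 38)
idx -= x
if x != idx:
    limit += acc[15]
else:
    emit(37)
for acc in x:
    acc = x
    if idx == limit:
        limit *= idx[11]
        limit = idx[x]
    else:
        limit = (idx + x) // (7 % idx)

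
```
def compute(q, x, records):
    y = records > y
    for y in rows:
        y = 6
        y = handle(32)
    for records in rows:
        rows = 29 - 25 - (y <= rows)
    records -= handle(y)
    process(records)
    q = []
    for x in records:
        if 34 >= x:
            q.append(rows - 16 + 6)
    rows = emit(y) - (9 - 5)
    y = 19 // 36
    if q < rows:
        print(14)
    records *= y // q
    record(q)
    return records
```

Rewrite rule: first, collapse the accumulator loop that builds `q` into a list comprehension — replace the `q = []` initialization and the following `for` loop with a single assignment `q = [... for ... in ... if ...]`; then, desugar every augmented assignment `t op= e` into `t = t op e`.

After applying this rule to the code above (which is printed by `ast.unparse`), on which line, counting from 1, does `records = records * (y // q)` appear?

Transformed code:
def compute(q, x, records):
    y = records > y
    for y in rows:
        y = 6
        y = handle(32)
    for records in rows:
        rows = 29 - 25 - (y <= rows)
    records = records - handle(y)
    process(records)
    q = [rows - 16 + 6 for x in records if 34 >= x]
    rows = emit(y) - (9 - 5)
    y = 19 // 36
    if q < rows:
        print(14)
    records = records * (y // q)
    record(q)
    return records

15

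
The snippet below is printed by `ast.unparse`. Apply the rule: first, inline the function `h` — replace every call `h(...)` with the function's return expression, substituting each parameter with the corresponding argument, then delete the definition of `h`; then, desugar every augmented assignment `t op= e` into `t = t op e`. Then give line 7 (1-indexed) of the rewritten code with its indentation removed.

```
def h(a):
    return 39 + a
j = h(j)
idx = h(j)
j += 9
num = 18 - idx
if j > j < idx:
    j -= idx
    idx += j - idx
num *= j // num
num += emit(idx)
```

Transformed code:
j = 39 + j
idx = 39 + j
j = j + 9
num = 18 - idx
if j > j < idx:
    j = j - idx
    idx = idx + (j - idx)
num = num * (j // num)
num = num + emit(idx)

idx = idx + (j - idx)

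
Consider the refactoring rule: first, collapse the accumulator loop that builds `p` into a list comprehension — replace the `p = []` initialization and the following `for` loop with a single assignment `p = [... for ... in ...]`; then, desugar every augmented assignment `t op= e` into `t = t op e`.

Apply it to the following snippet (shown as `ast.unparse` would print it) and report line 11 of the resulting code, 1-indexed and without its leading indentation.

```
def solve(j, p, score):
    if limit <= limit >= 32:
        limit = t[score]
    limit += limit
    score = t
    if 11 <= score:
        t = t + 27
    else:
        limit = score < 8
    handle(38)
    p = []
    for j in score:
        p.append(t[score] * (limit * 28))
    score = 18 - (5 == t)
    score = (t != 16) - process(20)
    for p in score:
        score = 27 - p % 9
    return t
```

Transformed code:
def solve(j, p, score):
    if limit <= limit >= 32:
        limit = t[score]
    limit = limit + limit
    score = t
    if 11 <= score:
        t = t + 27
    else:
        limit = score < 8
    handle(38)
    p = [t[score] * (limit * 28) for j in score]
    score = 18 - (5 == t)
    score = (t != 16) - process(20)
    for p in score:
        score = 27 - p % 9
    return t

p = [t[score] * (limit * 28) for j in score]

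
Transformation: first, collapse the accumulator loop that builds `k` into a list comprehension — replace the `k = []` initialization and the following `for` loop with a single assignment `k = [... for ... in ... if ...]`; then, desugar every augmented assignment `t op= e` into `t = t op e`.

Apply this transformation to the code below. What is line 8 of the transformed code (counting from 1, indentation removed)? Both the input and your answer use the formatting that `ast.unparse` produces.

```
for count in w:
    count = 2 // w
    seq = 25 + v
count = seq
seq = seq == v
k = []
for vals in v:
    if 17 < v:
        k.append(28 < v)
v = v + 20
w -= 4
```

w = w - 4

Transformed code:
for count in w:
    count = 2 // w
    seq = 25 + v
count = seq
seq = seq == v
k = [28 < v for vals in v if 17 < v]
v = v + 20
w = w - 4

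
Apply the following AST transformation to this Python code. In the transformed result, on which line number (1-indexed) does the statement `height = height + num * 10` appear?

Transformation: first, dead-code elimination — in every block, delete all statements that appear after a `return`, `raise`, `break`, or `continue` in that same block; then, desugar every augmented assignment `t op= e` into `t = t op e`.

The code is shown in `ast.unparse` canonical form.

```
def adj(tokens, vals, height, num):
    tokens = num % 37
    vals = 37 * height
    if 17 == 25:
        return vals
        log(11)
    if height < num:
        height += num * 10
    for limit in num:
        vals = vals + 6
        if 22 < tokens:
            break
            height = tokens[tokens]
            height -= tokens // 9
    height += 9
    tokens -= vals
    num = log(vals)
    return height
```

7

Transformed code:
def adj(tokens, vals, height, num):
    tokens = num % 37
    vals = 37 * height
    if 17 == 25:
        return vals
    if height < num:
        height = height + num * 10
    for limit in num:
        vals = vals + 6
        if 22 < tokens:
            break
    height = height + 9
    tokens = tokens - vals
    num = log(vals)
    return height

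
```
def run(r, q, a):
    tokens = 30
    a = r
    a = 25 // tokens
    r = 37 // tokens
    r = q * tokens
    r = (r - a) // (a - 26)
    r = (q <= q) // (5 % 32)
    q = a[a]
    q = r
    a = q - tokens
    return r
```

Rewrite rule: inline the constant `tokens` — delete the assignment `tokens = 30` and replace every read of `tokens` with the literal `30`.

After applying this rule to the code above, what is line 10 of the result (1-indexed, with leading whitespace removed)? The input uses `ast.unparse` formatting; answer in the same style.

Transformed code:
def run(r, q, a):
    a = r
    a = 25 // 30
    r = 37 // 30
    r = q * 30
    r = (r - a) // (a - 26)
    r = (q <= q) // (5 % 32)
    q = a[a]
    q = r
    a = q - 30
    return r

a = q - 30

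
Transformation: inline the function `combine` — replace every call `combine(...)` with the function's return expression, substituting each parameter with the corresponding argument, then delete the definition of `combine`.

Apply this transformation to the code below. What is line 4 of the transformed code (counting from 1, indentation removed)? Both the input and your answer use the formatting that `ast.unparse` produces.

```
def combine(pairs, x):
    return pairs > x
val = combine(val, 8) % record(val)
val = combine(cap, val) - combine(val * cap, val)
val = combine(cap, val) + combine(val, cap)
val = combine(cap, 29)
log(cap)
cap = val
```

val = cap > 29

Transformed code:
val = (val > 8) % record(val)
val = (cap > val) - (val * cap > val)
val = (cap > val) + (val > cap)
val = cap > 29
log(cap)
cap = val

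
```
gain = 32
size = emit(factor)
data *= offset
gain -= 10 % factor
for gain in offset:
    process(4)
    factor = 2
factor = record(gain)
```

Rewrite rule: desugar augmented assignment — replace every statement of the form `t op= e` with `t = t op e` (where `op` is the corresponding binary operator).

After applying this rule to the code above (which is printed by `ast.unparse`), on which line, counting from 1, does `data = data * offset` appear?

Transformed code:
gain = 32
size = emit(factor)
data = data * offset
gain = gain - 10 % factor
for gain in offset:
    process(4)
    factor = 2
factor = record(gain)

3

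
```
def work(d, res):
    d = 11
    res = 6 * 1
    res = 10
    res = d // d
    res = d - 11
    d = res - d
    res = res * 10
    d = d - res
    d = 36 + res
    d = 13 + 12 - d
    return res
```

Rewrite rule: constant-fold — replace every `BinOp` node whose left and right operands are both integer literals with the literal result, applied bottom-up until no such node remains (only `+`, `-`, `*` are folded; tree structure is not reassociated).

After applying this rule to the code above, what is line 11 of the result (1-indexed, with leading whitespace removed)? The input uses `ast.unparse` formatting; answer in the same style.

d = 25 - d

Transformed code:
def work(d, res):
    d = 11
    res = 6
    res = 10
    res = d // d
    res = d - 11
    d = res - d
    res = res * 10
    d = d - res
    d = 36 + res
    d = 25 - d
    return res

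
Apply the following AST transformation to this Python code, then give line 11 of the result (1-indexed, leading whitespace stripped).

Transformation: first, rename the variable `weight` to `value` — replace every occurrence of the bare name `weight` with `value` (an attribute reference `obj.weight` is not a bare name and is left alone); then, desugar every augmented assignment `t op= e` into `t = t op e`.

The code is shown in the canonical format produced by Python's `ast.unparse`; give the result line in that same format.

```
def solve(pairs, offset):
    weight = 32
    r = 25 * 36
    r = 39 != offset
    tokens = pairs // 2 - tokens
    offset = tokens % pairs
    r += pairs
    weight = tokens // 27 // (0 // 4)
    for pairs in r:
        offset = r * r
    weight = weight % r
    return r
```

value = value % r

Transformed code:
def solve(pairs, offset):
    value = 32
    r = 25 * 36
    r = 39 != offset
    tokens = pairs // 2 - tokens
    offset = tokens % pairs
    r = r + pairs
    value = tokens // 27 // (0 // 4)
    for pairs in r:
        offset = r * r
    value = value % r
    return r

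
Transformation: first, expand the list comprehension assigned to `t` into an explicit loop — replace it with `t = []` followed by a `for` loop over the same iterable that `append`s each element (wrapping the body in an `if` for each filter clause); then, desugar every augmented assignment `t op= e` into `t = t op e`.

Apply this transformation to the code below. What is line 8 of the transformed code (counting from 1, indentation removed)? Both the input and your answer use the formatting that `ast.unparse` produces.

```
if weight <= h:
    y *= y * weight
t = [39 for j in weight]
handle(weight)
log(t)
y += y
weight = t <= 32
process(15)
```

Transformed code:
if weight <= h:
    y = y * (y * weight)
t = []
for j in weight:
    t.append(39)
handle(weight)
log(t)
y = y + y
weight = t <= 32
process(15)

y = y + y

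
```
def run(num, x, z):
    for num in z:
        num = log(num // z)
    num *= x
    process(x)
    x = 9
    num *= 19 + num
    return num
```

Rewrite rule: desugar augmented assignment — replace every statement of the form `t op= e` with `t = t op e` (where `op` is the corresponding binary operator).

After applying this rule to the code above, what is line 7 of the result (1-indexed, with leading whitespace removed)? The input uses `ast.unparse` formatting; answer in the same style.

Transformed code:
def run(num, x, z):
    for num in z:
        num = log(num // z)
    num = num * x
    process(x)
    x = 9
    num = num * (19 + num)
    return num

num = num * (19 + num)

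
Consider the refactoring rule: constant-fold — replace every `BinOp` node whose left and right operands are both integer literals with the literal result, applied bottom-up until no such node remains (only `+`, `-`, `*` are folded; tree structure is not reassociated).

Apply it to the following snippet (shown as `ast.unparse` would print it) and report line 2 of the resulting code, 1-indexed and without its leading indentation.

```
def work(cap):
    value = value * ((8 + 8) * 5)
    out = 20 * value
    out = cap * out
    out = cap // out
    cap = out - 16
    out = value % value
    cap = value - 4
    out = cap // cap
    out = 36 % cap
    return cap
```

value = value * 80

Transformed code:
def work(cap):
    value = value * 80
    out = 20 * value
    out = cap * out
    out = cap // out
    cap = out - 16
    out = value % value
    cap = value - 4
    out = cap // cap
    out = 36 % cap
    return cap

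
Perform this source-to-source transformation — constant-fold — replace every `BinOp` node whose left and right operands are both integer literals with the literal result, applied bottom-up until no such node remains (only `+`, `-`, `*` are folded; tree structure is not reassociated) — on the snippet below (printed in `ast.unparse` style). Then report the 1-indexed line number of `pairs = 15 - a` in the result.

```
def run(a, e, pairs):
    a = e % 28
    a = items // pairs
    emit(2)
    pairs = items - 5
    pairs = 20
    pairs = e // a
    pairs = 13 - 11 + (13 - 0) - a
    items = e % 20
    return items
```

8

Transformed code:
def run(a, e, pairs):
    a = e % 28
    a = items // pairs
    emit(2)
    pairs = items - 5
    pairs = 20
    pairs = e // a
    pairs = 15 - a
    items = e % 20
    return items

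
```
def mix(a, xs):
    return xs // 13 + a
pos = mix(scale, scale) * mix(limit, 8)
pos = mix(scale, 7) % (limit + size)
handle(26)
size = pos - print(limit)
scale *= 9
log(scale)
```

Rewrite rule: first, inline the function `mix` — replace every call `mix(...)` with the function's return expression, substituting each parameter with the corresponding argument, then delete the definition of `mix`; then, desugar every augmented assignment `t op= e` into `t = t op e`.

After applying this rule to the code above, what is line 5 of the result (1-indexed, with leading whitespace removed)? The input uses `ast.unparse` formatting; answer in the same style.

scale = scale * 9

Transformed code:
pos = (scale // 13 + scale) * (8 // 13 + limit)
pos = (7 // 13 + scale) % (limit + size)
handle(26)
size = pos - print(limit)
scale = scale * 9
log(scale)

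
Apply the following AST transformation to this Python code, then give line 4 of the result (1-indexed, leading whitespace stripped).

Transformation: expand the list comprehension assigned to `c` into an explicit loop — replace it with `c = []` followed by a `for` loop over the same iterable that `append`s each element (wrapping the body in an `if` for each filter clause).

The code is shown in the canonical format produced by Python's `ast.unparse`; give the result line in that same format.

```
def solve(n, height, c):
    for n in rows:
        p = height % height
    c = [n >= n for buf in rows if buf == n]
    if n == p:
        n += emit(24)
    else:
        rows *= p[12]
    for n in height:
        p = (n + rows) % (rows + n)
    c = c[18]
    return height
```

Transformed code:
def solve(n, height, c):
    for n in rows:
        p = height % height
    c = []
    for buf in rows:
        if buf == n:
            c.append(n >= n)
    if n == p:
        n += emit(24)
    else:
        rows *= p[12]
    for n in height:
        p = (n + rows) % (rows + n)
    c = c[18]
    return height

c = []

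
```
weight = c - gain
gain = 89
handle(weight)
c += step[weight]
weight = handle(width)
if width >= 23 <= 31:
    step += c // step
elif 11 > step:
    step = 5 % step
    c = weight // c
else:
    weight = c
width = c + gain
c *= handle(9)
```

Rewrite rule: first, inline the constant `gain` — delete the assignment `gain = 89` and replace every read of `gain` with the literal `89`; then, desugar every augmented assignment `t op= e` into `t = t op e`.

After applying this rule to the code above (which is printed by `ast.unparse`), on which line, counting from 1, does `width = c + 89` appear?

12

Transformed code:
weight = c - 89
handle(weight)
c = c + step[weight]
weight = handle(width)
if width >= 23 <= 31:
    step = step + c // step
elif 11 > step:
    step = 5 % step
    c = weight // c
else:
    weight = c
width = c + 89
c = c * handle(9)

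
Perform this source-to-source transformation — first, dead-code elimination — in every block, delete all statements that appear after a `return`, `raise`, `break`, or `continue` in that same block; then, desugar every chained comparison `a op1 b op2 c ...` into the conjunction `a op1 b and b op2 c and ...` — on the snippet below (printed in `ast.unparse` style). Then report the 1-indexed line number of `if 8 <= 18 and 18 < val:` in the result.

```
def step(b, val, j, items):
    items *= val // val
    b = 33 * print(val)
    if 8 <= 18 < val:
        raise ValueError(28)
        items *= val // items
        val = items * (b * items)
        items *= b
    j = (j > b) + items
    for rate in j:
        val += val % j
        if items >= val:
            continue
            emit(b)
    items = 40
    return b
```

4

Transformed code:
def step(b, val, j, items):
    items *= val // val
    b = 33 * print(val)
    if 8 <= 18 and 18 < val:
        raise ValueError(28)
    j = (j > b) + items
    for rate in j:
        val += val % j
        if items >= val:
            continue
    items = 40
    return b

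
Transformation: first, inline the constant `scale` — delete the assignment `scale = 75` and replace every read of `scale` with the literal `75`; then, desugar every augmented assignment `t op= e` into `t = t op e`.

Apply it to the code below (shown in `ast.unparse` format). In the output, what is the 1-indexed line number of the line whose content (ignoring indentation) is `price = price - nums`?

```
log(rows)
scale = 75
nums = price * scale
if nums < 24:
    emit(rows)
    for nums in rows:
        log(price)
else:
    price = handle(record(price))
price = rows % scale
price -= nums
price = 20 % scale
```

10

Transformed code:
log(rows)
nums = price * 75
if nums < 24:
    emit(rows)
    for nums in rows:
        log(price)
else:
    price = handle(record(price))
price = rows % 75
price = price - nums
price = 20 % 75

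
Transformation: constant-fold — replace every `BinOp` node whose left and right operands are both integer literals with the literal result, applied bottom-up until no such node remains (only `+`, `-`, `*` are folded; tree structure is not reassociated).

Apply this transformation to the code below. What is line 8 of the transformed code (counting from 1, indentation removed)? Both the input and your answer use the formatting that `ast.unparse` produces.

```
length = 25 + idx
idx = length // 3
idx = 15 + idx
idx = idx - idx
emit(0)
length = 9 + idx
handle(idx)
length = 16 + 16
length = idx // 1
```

length = 32

Transformed code:
length = 25 + idx
idx = length // 3
idx = 15 + idx
idx = idx - idx
emit(0)
length = 9 + idx
handle(idx)
length = 32
length = idx // 1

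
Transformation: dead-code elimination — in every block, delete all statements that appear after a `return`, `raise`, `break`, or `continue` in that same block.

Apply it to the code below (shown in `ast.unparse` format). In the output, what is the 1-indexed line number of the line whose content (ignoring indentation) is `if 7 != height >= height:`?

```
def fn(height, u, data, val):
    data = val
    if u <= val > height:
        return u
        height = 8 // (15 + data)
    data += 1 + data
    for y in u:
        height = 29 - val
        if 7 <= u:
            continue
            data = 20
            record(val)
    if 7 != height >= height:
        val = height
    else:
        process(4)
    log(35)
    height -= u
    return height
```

10

Transformed code:
def fn(height, u, data, val):
    data = val
    if u <= val > height:
        return u
    data += 1 + data
    for y in u:
        height = 29 - val
        if 7 <= u:
            continue
    if 7 != height >= height:
        val = height
    else:
        process(4)
    log(35)
    height -= u
    return height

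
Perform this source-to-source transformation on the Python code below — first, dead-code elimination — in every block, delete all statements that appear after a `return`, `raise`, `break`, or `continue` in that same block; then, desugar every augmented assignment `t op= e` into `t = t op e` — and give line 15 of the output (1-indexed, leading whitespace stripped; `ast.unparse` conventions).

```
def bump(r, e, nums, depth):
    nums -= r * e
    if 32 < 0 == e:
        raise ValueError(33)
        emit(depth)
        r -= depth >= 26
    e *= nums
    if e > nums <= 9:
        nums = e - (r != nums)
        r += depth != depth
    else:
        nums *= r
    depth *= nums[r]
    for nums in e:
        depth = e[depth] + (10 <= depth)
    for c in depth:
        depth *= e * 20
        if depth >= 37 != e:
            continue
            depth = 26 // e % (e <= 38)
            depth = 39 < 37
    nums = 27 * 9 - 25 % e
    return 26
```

depth = depth * (e * 20)

Transformed code:
def bump(r, e, nums, depth):
    nums = nums - r * e
    if 32 < 0 == e:
        raise ValueError(33)
    e = e * nums
    if e > nums <= 9:
        nums = e - (r != nums)
        r = r + (depth != depth)
    else:
        nums = nums * r
    depth = depth * nums[r]
    for nums in e:
        depth = e[depth] + (10 <= depth)
    for c in depth:
        depth = depth * (e * 20)
        if depth >= 37 != e:
            continue
    nums = 27 * 9 - 25 % e
    return 26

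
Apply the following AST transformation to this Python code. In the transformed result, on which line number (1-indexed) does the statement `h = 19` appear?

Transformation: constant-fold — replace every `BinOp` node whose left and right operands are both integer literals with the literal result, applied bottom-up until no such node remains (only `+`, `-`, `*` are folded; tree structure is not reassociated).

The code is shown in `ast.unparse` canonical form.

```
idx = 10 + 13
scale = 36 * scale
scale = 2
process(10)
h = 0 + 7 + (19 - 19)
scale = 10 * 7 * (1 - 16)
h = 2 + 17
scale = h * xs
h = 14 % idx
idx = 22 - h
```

Transformed code:
idx = 23
scale = 36 * scale
scale = 2
process(10)
h = 7
scale = -1050
h = 19
scale = h * xs
h = 14 % idx
idx = 22 - h

7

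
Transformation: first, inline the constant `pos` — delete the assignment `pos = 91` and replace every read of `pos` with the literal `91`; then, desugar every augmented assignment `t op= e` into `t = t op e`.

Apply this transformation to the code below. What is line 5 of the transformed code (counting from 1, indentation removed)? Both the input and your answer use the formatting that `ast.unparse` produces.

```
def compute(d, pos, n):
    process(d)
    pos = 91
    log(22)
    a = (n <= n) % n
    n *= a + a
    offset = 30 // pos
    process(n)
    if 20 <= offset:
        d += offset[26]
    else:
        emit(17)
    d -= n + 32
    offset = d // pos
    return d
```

Transformed code:
def compute(d, pos, n):
    process(d)
    log(22)
    a = (n <= n) % n
    n = n * (a + a)
    offset = 30 // 91
    process(n)
    if 20 <= offset:
        d = d + offset[26]
    else:
        emit(17)
    d = d - (n + 32)
    offset = d // 91
    return d

n = n * (a + a)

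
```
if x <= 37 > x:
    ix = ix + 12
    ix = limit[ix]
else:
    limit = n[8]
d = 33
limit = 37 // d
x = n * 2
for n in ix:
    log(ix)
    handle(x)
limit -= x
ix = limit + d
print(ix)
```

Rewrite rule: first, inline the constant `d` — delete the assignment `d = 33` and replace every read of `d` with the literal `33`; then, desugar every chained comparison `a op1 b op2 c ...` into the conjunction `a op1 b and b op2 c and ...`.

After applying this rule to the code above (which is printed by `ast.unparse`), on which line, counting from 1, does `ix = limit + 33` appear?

Transformed code:
if x <= 37 and 37 > x:
    ix = ix + 12
    ix = limit[ix]
else:
    limit = n[8]
limit = 37 // 33
x = n * 2
for n in ix:
    log(ix)
    handle(x)
limit -= x
ix = limit + 33
print(ix)

12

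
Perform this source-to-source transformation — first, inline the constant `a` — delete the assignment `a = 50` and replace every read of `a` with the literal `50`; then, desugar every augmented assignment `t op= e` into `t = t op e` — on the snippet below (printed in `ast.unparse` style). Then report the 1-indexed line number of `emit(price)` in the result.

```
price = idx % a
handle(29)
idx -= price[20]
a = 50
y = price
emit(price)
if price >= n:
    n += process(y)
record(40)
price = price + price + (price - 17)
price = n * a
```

5

Transformed code:
price = idx % 50
handle(29)
idx = idx - price[20]
y = price
emit(price)
if price >= n:
    n = n + process(y)
record(40)
price = price + price + (price - 17)
price = n * 50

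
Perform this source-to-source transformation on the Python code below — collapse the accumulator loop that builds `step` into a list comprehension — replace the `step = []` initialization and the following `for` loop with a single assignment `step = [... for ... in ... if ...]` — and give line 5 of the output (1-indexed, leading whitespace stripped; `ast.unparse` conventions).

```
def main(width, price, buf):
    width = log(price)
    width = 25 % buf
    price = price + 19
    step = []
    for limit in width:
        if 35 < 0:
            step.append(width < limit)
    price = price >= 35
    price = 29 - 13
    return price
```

step = [width < limit for limit in width if 35 < 0]

Transformed code:
def main(width, price, buf):
    width = log(price)
    width = 25 % buf
    price = price + 19
    step = [width < limit for limit in width if 35 < 0]
    price = price >= 35
    price = 29 - 13
    return price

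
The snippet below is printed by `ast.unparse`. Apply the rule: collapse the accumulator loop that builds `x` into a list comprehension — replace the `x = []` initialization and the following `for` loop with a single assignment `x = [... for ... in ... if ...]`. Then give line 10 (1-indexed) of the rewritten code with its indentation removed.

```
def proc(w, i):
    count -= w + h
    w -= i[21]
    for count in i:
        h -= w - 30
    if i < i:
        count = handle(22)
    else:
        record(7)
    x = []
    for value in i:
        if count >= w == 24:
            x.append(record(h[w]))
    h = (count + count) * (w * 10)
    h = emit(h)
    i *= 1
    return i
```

x = [record(h[w]) for value in i if count >= w == 24]

Transformed code:
def proc(w, i):
    count -= w + h
    w -= i[21]
    for count in i:
        h -= w - 30
    if i < i:
        count = handle(22)
    else:
        record(7)
    x = [record(h[w]) for value in i if count >= w == 24]
    h = (count + count) * (w * 10)
    h = emit(h)
    i *= 1
    return i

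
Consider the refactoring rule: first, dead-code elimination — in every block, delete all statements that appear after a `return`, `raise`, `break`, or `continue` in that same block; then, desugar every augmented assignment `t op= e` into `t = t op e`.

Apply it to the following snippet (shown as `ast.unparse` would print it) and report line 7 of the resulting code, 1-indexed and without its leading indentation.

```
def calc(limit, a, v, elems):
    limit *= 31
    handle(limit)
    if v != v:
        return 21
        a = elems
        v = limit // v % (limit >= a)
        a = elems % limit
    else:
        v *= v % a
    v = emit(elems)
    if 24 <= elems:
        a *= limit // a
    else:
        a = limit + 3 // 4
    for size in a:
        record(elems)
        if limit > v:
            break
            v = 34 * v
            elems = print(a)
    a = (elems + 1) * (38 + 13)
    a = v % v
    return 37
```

Transformed code:
def calc(limit, a, v, elems):
    limit = limit * 31
    handle(limit)
    if v != v:
        return 21
    else:
        v = v * (v % a)
    v = emit(elems)
    if 24 <= elems:
        a = a * (limit // a)
    else:
        a = limit + 3 // 4
    for size in a:
        record(elems)
        if limit > v:
            break
    a = (elems + 1) * (38 + 13)
    a = v % v
    return 37

v = v * (v % a)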